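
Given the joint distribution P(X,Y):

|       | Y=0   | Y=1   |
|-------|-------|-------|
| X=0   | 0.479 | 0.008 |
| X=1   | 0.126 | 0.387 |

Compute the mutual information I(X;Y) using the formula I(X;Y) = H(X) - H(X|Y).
0.4965 bits

I(X;Y) = H(X) - H(X|Y)

Marginal of X (row sums):
  P(X=0) = 0.479 + 0.008 = 0.487
  P(X=1) = 0.126 + 0.387 = 0.513
H(X) = -[0.487·log₂(0.487) + 0.513·log₂(0.513)]
  = 0.50551 + 0.49400 = 0.9995 bits

Marginal of Y (column sums):
  P(Y=0) = 0.479 + 0.126 = 0.605
  P(Y=1) = 0.008 + 0.387 = 0.395
H(X|Y) = Σ_y P(y)·H(X|Y=y):
  Y=0: P(Y=0) = 0.605, P(X|Y=0) = (479/605, 126/605) → H(X|Y=0) = 0.73815
  Y=1: P(Y=1) = 0.395, P(X|Y=1) = (8/395, 387/395) → H(X|Y=1) = 0.14286
H(X|Y) = 0.605·0.73815 + 0.395·0.14286 = 0.5030 bits

I(X;Y) = H(X) - H(X|Y) = 0.9995 - 0.5030 = 0.4965 bits

Cross-check via I(X;Y) = H(X) + H(Y) - H(X,Y): computing H(Y) from the column sums and H(X,Y) from the 4 cells in the same way gives H(Y) = 0.9680 bits and H(X,Y) = 1.4710 bits, so
I(X;Y) = 0.9995 + 0.9680 - 1.4710 = 0.4965 bits ✓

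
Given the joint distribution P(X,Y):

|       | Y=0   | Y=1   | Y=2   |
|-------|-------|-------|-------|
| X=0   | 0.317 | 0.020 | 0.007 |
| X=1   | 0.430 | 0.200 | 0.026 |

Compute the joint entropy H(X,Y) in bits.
1.8132 bits

H(X,Y) = -Σ_{x,y} P(x,y) log₂ P(x,y). Per-cell terms -P(x,y)·log₂P(x,y):
  X=0: 0.525410, 0.112877, 0.050109
  X=1: 0.523564, 0.464386, 0.136899
Sum of the 6 terms: H(X,Y) = 1.8132 bits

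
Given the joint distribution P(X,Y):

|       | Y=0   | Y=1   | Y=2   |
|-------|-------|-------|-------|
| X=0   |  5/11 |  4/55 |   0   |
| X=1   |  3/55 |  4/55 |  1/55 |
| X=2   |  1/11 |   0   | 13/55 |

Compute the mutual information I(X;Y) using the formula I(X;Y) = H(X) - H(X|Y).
0.5606 bits

I(X;Y) = H(X) - H(X|Y)

Marginal of X (row sums):
  P(X=0) = 5/11 + 4/55 + 0 = 29/55
  P(X=1) = 3/55 + 4/55 + 1/55 = 8/55
  P(X=2) = 1/11 + 0 + 13/55 = 18/55
H(X) = -[(29/55)·log₂(29/55) + (8/55)·log₂(8/55) + (18/55)·log₂(18/55)]
  = 0.48687 + 0.40456 + 0.52738 = 1.4188 bits

Marginal of Y (column sums):
  P(Y=0) = 5/11 + 3/55 + 1/11 = 3/5
  P(Y=1) = 4/55 + 4/55 + 0 = 8/55
  P(Y=2) = 0 + 1/55 + 13/55 = 14/55
H(X|Y) = Σ_y P(y)·H(X|Y=y):
  Y=0: P(Y=0) = 3/5, P(X|Y=0) = (25/33, 1/11, 5/33) → H(X|Y=0) = 1.03043
  Y=1: P(Y=1) = 8/55, P(X|Y=1) = (1/2, 1/2, 0) → H(X|Y=1) = 1.00000
  Y=2: P(Y=2) = 14/55, P(X|Y=2) = (0, 1/14, 13/14) → H(X|Y=2) = 0.37123
H(X|Y) = (3/5)·1.03043 + (8/55)·1.00000 + (14/55)·0.37123 = 0.8582 bits

I(X;Y) = H(X) - H(X|Y) = 1.4188 - 0.8582 = 0.5606 bits

Cross-check via I(X;Y) = H(X) + H(Y) - H(X,Y): computing H(Y) from the column sums and H(X,Y) from the 9 cells in the same way gives H(Y) = 1.3492 bits and H(X,Y) = 2.2074 bits, so
I(X;Y) = 1.4188 + 1.3492 - 2.2074 = 0.5606 bits ✓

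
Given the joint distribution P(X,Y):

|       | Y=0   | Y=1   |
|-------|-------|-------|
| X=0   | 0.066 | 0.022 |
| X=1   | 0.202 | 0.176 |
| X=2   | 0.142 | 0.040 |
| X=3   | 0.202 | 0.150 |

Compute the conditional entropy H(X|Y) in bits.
1.7860 bits

H(X|Y) = H(X,Y) - H(Y)

H(X,Y) = -Σ_{x,y} P(x,y) log₂ P(x,y). Per-cell terms -P(x,y)·log₂P(x,y):
  X=0: 0.25881, 0.12114
  X=1: 0.46613, 0.44112
  X=2: 0.39988, 0.18575
  X=3: 0.46613, 0.41054
Sum of the 8 terms: H(X,Y) = 2.7495 bits

Marginal of Y (column sums):
  P(Y=0) = 0.066 + 0.202 + 0.142 + 0.202 = 0.612
  P(Y=1) = 0.022 + 0.176 + 0.040 + 0.150 = 0.388
H(Y) = -[0.612·log₂(0.612) + 0.388·log₂(0.388)]
  = 0.43354 + 0.52996 = 0.9635 bits

H(X|Y) = H(X,Y) - H(Y) = 2.7495 - 0.9635 = 1.7860 bits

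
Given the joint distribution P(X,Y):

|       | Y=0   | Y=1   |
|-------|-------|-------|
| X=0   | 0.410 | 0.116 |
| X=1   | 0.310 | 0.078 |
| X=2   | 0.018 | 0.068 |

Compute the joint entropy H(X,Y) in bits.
2.0668 bits

H(X,Y) = -Σ_{x,y} P(x,y) log₂ P(x,y). Per-cell terms -P(x,y)·log₂P(x,y):
  X=0: 0.5274, 0.3605
  X=1: 0.5238, 0.2871
  X=2: 0.1043, 0.2637
Sum of the 6 terms: H(X,Y) = 2.0668 bits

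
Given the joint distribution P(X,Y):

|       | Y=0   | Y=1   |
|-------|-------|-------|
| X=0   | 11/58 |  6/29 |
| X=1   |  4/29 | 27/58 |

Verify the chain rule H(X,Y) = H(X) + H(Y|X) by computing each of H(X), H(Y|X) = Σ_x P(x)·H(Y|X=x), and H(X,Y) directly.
H(X) = 0.9689 bits, H(Y|X) = 0.8640 bits, H(X,Y) = 1.8329 bits

Marginal of X (row sums):
  P(X=0) = 11/58 + 6/29 = 23/58
  P(X=1) = 4/29 + 27/58 = 35/58
H(X) = -[(23/58)·log₂(23/58) + (35/58)·log₂(35/58)]
  = 0.5292 + 0.4397 = 0.9689 bits

H(Y|X) = Σ_x P(x)·H(Y|X=x):
  X=0: P(X=0) = 23/58, P(Y|X=0) = (11/23, 12/23) → H(Y|X=0) = 0.9986
  X=1: P(X=1) = 35/58, P(Y|X=1) = (8/35, 27/35) → H(Y|X=1) = 0.7755
H(Y|X) = (23/58)·0.9986 + (35/58)·0.7755 = 0.8640 bits

H(X,Y) = -Σ_{x,y} P(x,y) log₂ P(x,y). Per-cell terms -P(x,y)·log₂P(x,y):
  X=0: 0.4549, 0.4703
  X=1: 0.3942, 0.5135
Sum of the 4 terms: H(X,Y) = 1.8329 bits

Chain rule check:
  H(X) + H(Y|X) = 0.9689 + 0.8640 = 1.8329 bits
  H(X,Y) = 1.8329 bits
✓ Chain rule verified.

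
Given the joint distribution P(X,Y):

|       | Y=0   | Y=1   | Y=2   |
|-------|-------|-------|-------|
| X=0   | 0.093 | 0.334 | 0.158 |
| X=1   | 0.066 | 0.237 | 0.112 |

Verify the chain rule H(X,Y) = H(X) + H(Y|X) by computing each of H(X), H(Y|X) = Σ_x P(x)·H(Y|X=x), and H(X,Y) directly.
H(X) = 0.9791 bits, H(Y|X) = 1.3935 bits, H(X,Y) = 2.3725 bits

Marginal of X (row sums):
  P(X=0) = 0.093 + 0.334 + 0.158 = 0.585
  P(X=1) = 0.066 + 0.237 + 0.112 = 0.415
H(X) = -[0.585·log₂(0.585) + 0.415·log₂(0.415)]
  = 0.4525 + 0.5266 = 0.9791 bits

H(Y|X) = Σ_x P(x)·H(Y|X=x):
  X=0: P(X=0) = 0.585, P(Y|X=0) = (31/195, 334/585, 158/585) → H(Y|X=0) = 1.3935
  X=1: P(X=1) = 0.415, P(Y|X=1) = (66/415, 237/415, 112/415) → H(Y|X=1) = 1.3934
H(Y|X) = 0.585·1.3935 + 0.415·1.3934 = 1.3935 bits

H(X,Y) = -Σ_{x,y} P(x,y) log₂ P(x,y). Per-cell terms -P(x,y)·log₂P(x,y):
  X=0: 0.3187, 0.5284, 0.4206
  X=1: 0.2588, 0.4923, 0.3537
Sum of the 6 terms: H(X,Y) = 2.3725 bits

Chain rule check:
  H(X) + H(Y|X) = 0.9791 + 1.3935 = 2.3726 bits
  H(X,Y) = 2.3725 bits
✓ Chain rule verified (Δ = 0.0001 is 4-dp rounding noise: each of the three values was rounded independently).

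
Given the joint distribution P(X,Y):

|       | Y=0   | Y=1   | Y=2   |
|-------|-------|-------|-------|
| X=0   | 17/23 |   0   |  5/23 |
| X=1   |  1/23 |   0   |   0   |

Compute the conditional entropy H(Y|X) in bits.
0.7396 bits

H(Y|X) = H(X,Y) - H(X)

H(X,Y) = -Σ_{x,y} P(x,y) log₂ P(x,y). Per-cell terms -P(x,y)·log₂P(x,y):
  X=0: 0.3223, 0.0000, 0.4786
  X=1: 0.1967, 0.0000, 0.0000
  (cells with P = 0 contribute 0)
Sum of the 6 terms: H(X,Y) = 0.9976 bits

Marginal of X (row sums):
  P(X=0) = 17/23 + 0 + 5/23 = 22/23
  P(X=1) = 1/23 + 0 + 0 = 1/23
H(X) = -[(22/23)·log₂(22/23) + (1/23)·log₂(1/23)]
  = 0.0613 + 0.1967 = 0.2580 bits

H(Y|X) = H(X,Y) - H(X) = 0.9976 - 0.2580 = 0.7396 bits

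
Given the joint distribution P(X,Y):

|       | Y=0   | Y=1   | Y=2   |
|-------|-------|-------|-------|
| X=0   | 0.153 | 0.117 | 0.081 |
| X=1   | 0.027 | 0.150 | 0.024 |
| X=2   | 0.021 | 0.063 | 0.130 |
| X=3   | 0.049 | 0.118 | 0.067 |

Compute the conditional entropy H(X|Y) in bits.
1.7992 bits

H(X|Y) = H(X,Y) - H(Y)

H(X,Y) = -Σ_{x,y} P(x,y) log₂ P(x,y). Per-cell terms -P(x,y)·log₂P(x,y):
  X=0: 0.4143847, 0.3621641, 0.2937007
  X=1: 0.1406942, 0.4105448, 0.1291397
  X=2: 0.1170428, 0.2512758, 0.3826441
  X=3: 0.2132026, 0.3638107, 0.2612796
Sum of the 12 terms: H(X,Y) = 3.339884 bits

Marginal of Y (column sums):
  P(Y=0) = 0.153 + 0.027 + 0.021 + 0.049 = 0.250
  P(Y=1) = 0.117 + 0.150 + 0.063 + 0.118 = 0.448
  P(Y=2) = 0.081 + 0.024 + 0.130 + 0.067 = 0.302
H(Y) = -[0.250·log₂(0.250) + 0.448·log₂(0.448) + 0.302·log₂(0.302)]
  = 0.5000000 + 0.5189764 + 0.5216686 = 1.540645 bits

H(X|Y) = H(X,Y) - H(Y) = 3.339884 - 1.540645 = 1.7992 bits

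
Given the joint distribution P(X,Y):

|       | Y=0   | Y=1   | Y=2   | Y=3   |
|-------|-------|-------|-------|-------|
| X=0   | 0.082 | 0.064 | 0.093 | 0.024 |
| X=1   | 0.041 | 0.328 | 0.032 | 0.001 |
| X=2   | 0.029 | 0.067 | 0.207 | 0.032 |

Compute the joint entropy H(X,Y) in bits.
2.9215 bits

H(X,Y) = -Σ_{x,y} P(x,y) log₂ P(x,y). Per-cell terms -P(x,y)·log₂P(x,y):
  X=0: 0.2959, 0.2538, 0.3187, 0.1291
  X=1: 0.1889, 0.5275, 0.1589, 0.0100
  X=2: 0.1481, 0.2613, 0.4704, 0.1589
Sum of the 12 terms: H(X,Y) = 2.9215 bits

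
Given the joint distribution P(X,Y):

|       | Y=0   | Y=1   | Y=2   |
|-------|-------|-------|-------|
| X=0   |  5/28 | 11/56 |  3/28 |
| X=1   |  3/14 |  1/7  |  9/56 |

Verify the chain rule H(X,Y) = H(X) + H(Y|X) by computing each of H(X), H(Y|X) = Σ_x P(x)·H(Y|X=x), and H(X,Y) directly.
H(X) = 0.9991 bits, H(Y|X) = 1.5524 bits, H(X,Y) = 2.5514 bits

Marginal of X (row sums):
  P(X=0) = 5/28 + 11/56 + 3/28 = 27/56
  P(X=1) = 3/14 + 1/7 + 9/56 = 29/56
H(X) = -[(27/56)·log₂(27/56) + (29/56)·log₂(29/56)]
  = 0.50744 + 0.49164 = 0.9991 bits

H(Y|X) = Σ_x P(x)·H(Y|X=x):
  X=0: P(X=0) = 27/56, P(Y|X=0) = (10/27, 11/27, 2/9) → H(Y|X=0) = 1.54071
  X=1: P(X=1) = 29/56, P(Y|X=1) = (12/29, 8/29, 9/29) → H(Y|X=1) = 1.56319
H(Y|X) = (27/56)·1.54071 + (29/56)·1.56319 = 1.5524 bits

H(X,Y) = -Σ_{x,y} P(x,y) log₂ P(x,y). Per-cell terms -P(x,y)·log₂P(x,y):
  X=0: 0.44383, 0.46120, 0.34526
  X=1: 0.47623, 0.40105, 0.42387
Sum of the 6 terms: H(X,Y) = 2.5514 bits

Chain rule check:
  H(X) + H(Y|X) = 0.9991 + 1.5524 = 2.5515 bits
  H(X,Y) = 2.5514 bits
✓ Chain rule verified (Δ = 0.0001 is 4-dp rounding noise: each of the three values was rounded independently).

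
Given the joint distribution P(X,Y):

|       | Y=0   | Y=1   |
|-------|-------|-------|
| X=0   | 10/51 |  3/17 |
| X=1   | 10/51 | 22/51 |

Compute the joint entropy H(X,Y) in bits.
1.8866 bits

H(X,Y) = -Σ_{x,y} P(x,y) log₂ P(x,y). Per-cell terms -P(x,y)·log₂P(x,y):
  X=0: 0.46088, 0.44162
  X=1: 0.46088, 0.52325
Sum of the 4 terms: H(X,Y) = 1.8866 bits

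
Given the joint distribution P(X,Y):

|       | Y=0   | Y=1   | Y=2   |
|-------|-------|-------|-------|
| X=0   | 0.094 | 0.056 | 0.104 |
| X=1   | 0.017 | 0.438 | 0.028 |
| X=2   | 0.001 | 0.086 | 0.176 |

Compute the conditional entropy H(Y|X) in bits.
0.8986 bits

H(Y|X) = H(X,Y) - H(X)

H(X,Y) = -Σ_{x,y} P(x,y) log₂ P(x,y). Per-cell terms -P(x,y)·log₂P(x,y):
  X=0: 0.320652, 0.232872, 0.339596
  X=1: 0.099931, 0.521657, 0.144436
  X=2: 0.009966, 0.304399, 0.441118
Sum of the 9 terms: H(X,Y) = 2.41463 bits

Marginal of X (row sums):
  P(X=0) = 0.094 + 0.056 + 0.104 = 0.254
  P(X=1) = 0.017 + 0.438 + 0.028 = 0.483
  P(X=2) = 0.001 + 0.086 + 0.176 = 0.263
H(X) = -[0.254·log₂(0.254) + 0.483·log₂(0.483) + 0.263·log₂(0.263)]
  = 0.502183 + 0.507104 + 0.506766 = 1.51605 bits

H(Y|X) = H(X,Y) - H(X) = 2.41463 - 1.51605 = 0.8986 bits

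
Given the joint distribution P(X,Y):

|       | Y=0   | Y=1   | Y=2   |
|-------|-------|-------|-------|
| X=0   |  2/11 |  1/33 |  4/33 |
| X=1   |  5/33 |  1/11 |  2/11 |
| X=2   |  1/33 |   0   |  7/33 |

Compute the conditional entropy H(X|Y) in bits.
1.3779 bits

H(X|Y) = H(X,Y) - H(Y)

H(X,Y) = -Σ_{x,y} P(x,y) log₂ P(x,y). Per-cell terms -P(x,y)·log₂P(x,y):
  X=0: 0.44717, 0.15286, 0.36902
  X=1: 0.41249, 0.31449, 0.44717
  X=2: 0.15286, 0.00000, 0.47452
  (cells with P = 0 contribute 0)
Sum of the 9 terms: H(X,Y) = 2.7706 bits

Marginal of Y (column sums):
  P(Y=0) = 2/11 + 5/33 + 1/33 = 4/11
  P(Y=1) = 1/33 + 1/11 + 0 = 4/33
  P(Y=2) = 4/33 + 2/11 + 7/33 = 17/33
H(Y) = -[(4/11)·log₂(4/11) + (4/33)·log₂(4/33) + (17/33)·log₂(17/33)]
  = 0.53070 + 0.36902 + 0.49296 = 1.3927 bits

H(X|Y) = H(X,Y) - H(Y) = 2.7706 - 1.3927 = 1.3779 bits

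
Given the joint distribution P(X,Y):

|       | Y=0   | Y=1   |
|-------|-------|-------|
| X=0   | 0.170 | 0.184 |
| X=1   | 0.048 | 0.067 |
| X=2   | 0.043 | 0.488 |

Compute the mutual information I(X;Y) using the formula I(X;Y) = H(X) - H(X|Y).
0.1465 bits

I(X;Y) = H(X) - H(X|Y)

Marginal of X (row sums):
  P(X=0) = 0.170 + 0.184 = 0.354
  P(X=1) = 0.048 + 0.067 = 0.115
  P(X=2) = 0.043 + 0.488 = 0.531
H(X) = -[0.354·log₂(0.354) + 0.115·log₂(0.115) + 0.531·log₂(0.531)]
  = 0.53036 + 0.35883 + 0.48492 = 1.37411 bits

Marginal of Y (column sums):
  P(Y=0) = 0.170 + 0.048 + 0.043 = 0.261
  P(Y=1) = 0.184 + 0.067 + 0.488 = 0.739
H(X|Y) = Σ_y P(y)·H(X|Y=y):
  Y=0: P(Y=0) = 0.261, P(X|Y=0) = (170/261, 16/87, 43/261) → H(X|Y=0) = 1.28076
  Y=1: P(Y=1) = 0.739, P(X|Y=1) = (184/739, 67/739, 488/739) → H(X|Y=1) = 1.20878
H(X|Y) = 0.261·1.28076 + 0.739·1.20878 = 1.22757 bits

I(X;Y) = H(X) - H(X|Y) = 1.37411 - 1.22757 = 0.1465 bits

Cross-check via I(X;Y) = H(X) + H(Y) - H(X,Y): computing H(Y) from the column sums and H(X,Y) from the 6 cells in the same way gives H(Y) = 0.82825 bits and H(X,Y) = 2.05582 bits, so
I(X;Y) = 1.37411 + 0.82825 - 2.05582 = 0.1465 bits ✓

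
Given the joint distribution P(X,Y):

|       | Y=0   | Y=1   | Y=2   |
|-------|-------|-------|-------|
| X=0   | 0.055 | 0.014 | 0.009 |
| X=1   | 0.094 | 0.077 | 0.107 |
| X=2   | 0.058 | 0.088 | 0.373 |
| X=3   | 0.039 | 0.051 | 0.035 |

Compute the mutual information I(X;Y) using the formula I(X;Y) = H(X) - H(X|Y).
0.1642 bits

I(X;Y) = H(X) - H(X|Y)

Marginal of X (row sums):
  P(X=0) = 0.055 + 0.014 + 0.009 = 0.078
  P(X=1) = 0.094 + 0.077 + 0.107 = 0.278
  P(X=2) = 0.058 + 0.088 + 0.373 = 0.519
  P(X=3) = 0.039 + 0.051 + 0.035 = 0.125
H(X) = -[0.078·log₂(0.078) + 0.278·log₂(0.278) + 0.519·log₂(0.519) + 0.125·log₂(0.125)]
  = 0.2870698 + 0.5134224 + 0.4910745 + 0.3750000 = 1.666567 bits

Marginal of Y (column sums):
  P(Y=0) = 0.055 + 0.094 + 0.058 + 0.039 = 0.246
  P(Y=1) = 0.014 + 0.077 + 0.088 + 0.051 = 0.230
  P(Y=2) = 0.009 + 0.107 + 0.373 + 0.035 = 0.524
H(X|Y) = Σ_y P(y)·H(X|Y=y):
  Y=0: P(Y=0) = 0.246, P(X|Y=0) = (55/246, 47/123, 29/123, 13/82) → H(X|Y=0) = 1.9262555
  Y=1: P(Y=1) = 0.230, P(X|Y=1) = (7/115, 77/230, 44/115, 51/230) → H(X|Y=1) = 1.7864935
  Y=2: P(Y=2) = 0.524, P(X|Y=2) = (9/524, 107/524, 373/524, 35/524) → H(X|Y=2) = 1.1785717
H(X|Y) = 0.246·1.9262555 + 0.230·1.7864935 + 0.524·1.1785717 = 1.502324 bits

I(X;Y) = H(X) - H(X|Y) = 1.666567 - 1.502324 = 0.1642 bits

Cross-check via I(X;Y) = H(X) + H(Y) - H(X,Y): computing H(Y) from the column sums and H(X,Y) from the 12 cells in the same way gives H(Y) = 1.473949 bits and H(X,Y) = 2.976273 bits, so
I(X;Y) = 1.666567 + 1.473949 - 2.976273 = 0.1642 bits ✓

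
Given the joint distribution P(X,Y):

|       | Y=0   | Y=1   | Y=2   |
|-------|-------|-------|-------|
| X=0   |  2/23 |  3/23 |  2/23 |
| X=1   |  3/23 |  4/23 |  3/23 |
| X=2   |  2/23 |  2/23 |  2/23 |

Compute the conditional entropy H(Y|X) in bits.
1.5703 bits

H(Y|X) = H(X,Y) - H(X)

H(X,Y) = -Σ_{x,y} P(x,y) log₂ P(x,y). Per-cell terms -P(x,y)·log₂P(x,y):
  X=0: 0.30640, 0.38330, 0.30640
  X=1: 0.38330, 0.43888, 0.38330
  X=2: 0.30640, 0.30640, 0.30640
Sum of the 9 terms: H(X,Y) = 3.1208 bits

Marginal of X (row sums):
  P(X=0) = 2/23 + 3/23 + 2/23 = 7/23
  P(X=1) = 3/23 + 4/23 + 3/23 = 10/23
  P(X=2) = 2/23 + 2/23 + 2/23 = 6/23
H(X) = -[(7/23)·log₂(7/23) + (10/23)·log₂(10/23) + (6/23)·log₂(6/23)]
  = 0.52232 + 0.52245 + 0.50572 = 1.5505 bits

H(Y|X) = H(X,Y) - H(X) = 3.1208 - 1.5505 = 1.5703 bits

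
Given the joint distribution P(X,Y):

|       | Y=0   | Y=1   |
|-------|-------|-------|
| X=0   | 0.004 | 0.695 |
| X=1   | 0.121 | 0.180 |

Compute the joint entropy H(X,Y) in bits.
1.2107 bits

H(X,Y) = -Σ_{x,y} P(x,y) log₂ P(x,y). Per-cell terms -P(x,y)·log₂P(x,y):
  X=0: 0.0319, 0.3648
  X=1: 0.3687, 0.4453
Sum of the 4 terms: H(X,Y) = 1.2107 bits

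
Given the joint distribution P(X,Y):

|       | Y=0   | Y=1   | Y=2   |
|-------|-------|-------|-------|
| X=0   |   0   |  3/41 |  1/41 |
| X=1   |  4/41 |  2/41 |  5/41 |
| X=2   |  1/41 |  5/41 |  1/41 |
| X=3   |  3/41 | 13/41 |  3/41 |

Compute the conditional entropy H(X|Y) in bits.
1.6017 bits

H(X|Y) = H(X,Y) - H(Y)

H(X,Y) = -Σ_{x,y} P(x,y) log₂ P(x,y). Per-cell terms -P(x,y)·log₂P(x,y):
  X=0: 0.000000, 0.276043, 0.130672
  X=1: 0.327566, 0.212564, 0.370198
  X=2: 0.130672, 0.370198, 0.130672
  X=3: 0.276043, 0.525426, 0.276043
  (cells with P = 0 contribute 0)
Sum of the 12 terms: H(X,Y) = 3.026097 bits

Marginal of Y (column sums):
  P(Y=0) = 0 + 4/41 + 1/41 + 3/41 = 8/41
  P(Y=1) = 3/41 + 2/41 + 5/41 + 13/41 = 23/41
  P(Y=2) = 1/41 + 5/41 + 1/41 + 3/41 = 10/41
H(Y) = -[(8/41)·log₂(8/41) + (23/41)·log₂(23/41) + (10/41)·log₂(10/41)]
  = 0.460010 + 0.467848 + 0.496494 = 1.424352 bits

H(X|Y) = H(X,Y) - H(Y) = 3.026097 - 1.424352 = 1.6017 bits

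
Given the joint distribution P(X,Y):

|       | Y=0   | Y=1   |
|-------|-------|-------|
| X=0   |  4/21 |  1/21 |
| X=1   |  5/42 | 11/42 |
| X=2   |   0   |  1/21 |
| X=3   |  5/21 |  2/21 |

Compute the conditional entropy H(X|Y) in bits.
1.5683 bits

H(X|Y) = H(X,Y) - H(Y)

H(X,Y) = -Σ_{x,y} P(x,y) log₂ P(x,y). Per-cell terms -P(x,y)·log₂P(x,y):
  X=0: 0.45568, 0.20916
  X=1: 0.36552, 0.50623
  X=2: 0.00000, 0.20916
  X=3: 0.49295, 0.32308
  (cells with P = 0 contribute 0)
Sum of the 8 terms: H(X,Y) = 2.56178 bits

Marginal of Y (column sums):
  P(Y=0) = 4/21 + 5/42 + 0 + 5/21 = 23/42
  P(Y=1) = 1/21 + 11/42 + 1/21 + 2/21 = 19/42
H(Y) = -[(23/42)·log₂(23/42) + (19/42)·log₂(19/42)]
  = 0.47575 + 0.51770 = 0.99345 bits

H(X|Y) = H(X,Y) - H(Y) = 2.56178 - 0.99345 = 1.5683 bits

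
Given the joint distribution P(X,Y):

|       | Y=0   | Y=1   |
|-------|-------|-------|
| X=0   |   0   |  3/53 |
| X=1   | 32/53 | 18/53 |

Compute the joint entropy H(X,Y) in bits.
1.2031 bits

H(X,Y) = -Σ_{x,y} P(x,y) log₂ P(x,y). Per-cell terms -P(x,y)·log₂P(x,y):
  X=0: 0.0000, 0.2345
  X=1: 0.4395, 0.5291
  (cells with P = 0 contribute 0)
Sum of the 4 terms: H(X,Y) = 1.2031 bits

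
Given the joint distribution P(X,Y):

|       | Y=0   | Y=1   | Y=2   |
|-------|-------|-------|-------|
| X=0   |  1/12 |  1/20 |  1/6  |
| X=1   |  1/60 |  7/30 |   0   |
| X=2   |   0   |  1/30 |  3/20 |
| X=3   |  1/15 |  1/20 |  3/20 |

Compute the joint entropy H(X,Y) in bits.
2.9952 bits

H(X,Y) = -Σ_{x,y} P(x,y) log₂ P(x,y). Per-cell terms -P(x,y)·log₂P(x,y):
  X=0: 0.29875, 0.21610, 0.43083
  X=1: 0.09845, 0.48989, 0.00000
  X=2: 0.00000, 0.16356, 0.41054
  X=3: 0.26046, 0.21610, 0.41054
  (cells with P = 0 contribute 0)
Sum of the 12 terms: H(X,Y) = 2.9952 bits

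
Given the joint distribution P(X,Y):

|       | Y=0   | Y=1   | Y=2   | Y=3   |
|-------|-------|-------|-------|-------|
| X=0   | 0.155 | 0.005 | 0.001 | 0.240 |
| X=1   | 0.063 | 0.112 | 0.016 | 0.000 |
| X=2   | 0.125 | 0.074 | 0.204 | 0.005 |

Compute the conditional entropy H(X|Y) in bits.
0.8546 bits

H(X|Y) = H(X,Y) - H(Y)

H(X,Y) = -Σ_{x,y} P(x,y) log₂ P(x,y). Per-cell terms -P(x,y)·log₂P(x,y):
  X=0: 0.4169, 0.0382, 0.0100, 0.4941
  X=1: 0.2513, 0.3537, 0.0955, 0.0000
  X=2: 0.3750, 0.2780, 0.4678, 0.0382
  (cells with P = 0 contribute 0)
Sum of the 12 terms: H(X,Y) = 2.8187 bits

Marginal of Y (column sums):
  P(Y=0) = 0.155 + 0.063 + 0.125 = 0.343
  P(Y=1) = 0.005 + 0.112 + 0.074 = 0.191
  P(Y=2) = 0.001 + 0.016 + 0.204 = 0.221
  P(Y=3) = 0.240 + 0.000 + 0.005 = 0.245
H(Y) = -[0.343·log₂(0.343) + 0.191·log₂(0.191) + 0.221·log₂(0.221) + 0.245·log₂(0.245)]
  = 0.5295 + 0.4562 + 0.4813 + 0.4971 = 1.9641 bits

H(X|Y) = H(X,Y) - H(Y) = 2.8187 - 1.9641 = 0.8546 bits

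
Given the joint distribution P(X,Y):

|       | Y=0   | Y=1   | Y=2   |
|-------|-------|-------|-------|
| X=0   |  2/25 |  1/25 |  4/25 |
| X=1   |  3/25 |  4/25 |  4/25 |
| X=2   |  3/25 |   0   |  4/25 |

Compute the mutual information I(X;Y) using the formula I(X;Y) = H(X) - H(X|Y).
0.1448 bits

I(X;Y) = H(X) - H(X|Y)

Marginal of X (row sums):
  P(X=0) = 2/25 + 1/25 + 4/25 = 7/25
  P(X=1) = 3/25 + 4/25 + 4/25 = 11/25
  P(X=2) = 3/25 + 0 + 4/25 = 7/25
H(X) = -[(7/25)·log₂(7/25) + (11/25)·log₂(11/25) + (7/25)·log₂(7/25)]
  = 0.51422 + 0.52115 + 0.51422 = 1.5496 bits

Marginal of Y (column sums):
  P(Y=0) = 2/25 + 3/25 + 3/25 = 8/25
  P(Y=1) = 1/25 + 4/25 + 0 = 1/5
  P(Y=2) = 4/25 + 4/25 + 4/25 = 12/25
H(X|Y) = Σ_y P(y)·H(X|Y=y):
  Y=0: P(Y=0) = 8/25, P(X|Y=0) = (1/4, 3/8, 3/8) → H(X|Y=0) = 1.56128
  Y=1: P(Y=1) = 1/5, P(X|Y=1) = (1/5, 4/5, 0) → H(X|Y=1) = 0.72193
  Y=2: P(Y=2) = 12/25, P(X|Y=2) = (1/3, 1/3, 1/3) → H(X|Y=2) = 1.58496
H(X|Y) = (8/25)·1.56128 + (1/5)·0.72193 + (12/25)·1.58496 = 1.4048 bits

I(X;Y) = H(X) - H(X|Y) = 1.5496 - 1.4048 = 0.1448 bits

Cross-check via I(X;Y) = H(X) + H(Y) - H(X,Y): computing H(Y) from the column sums and H(X,Y) from the 9 cells in the same way gives H(Y) = 1.4987 bits and H(X,Y) = 2.9035 bits, so
I(X;Y) = 1.5496 + 1.4987 - 2.9035 = 0.1448 bits ✓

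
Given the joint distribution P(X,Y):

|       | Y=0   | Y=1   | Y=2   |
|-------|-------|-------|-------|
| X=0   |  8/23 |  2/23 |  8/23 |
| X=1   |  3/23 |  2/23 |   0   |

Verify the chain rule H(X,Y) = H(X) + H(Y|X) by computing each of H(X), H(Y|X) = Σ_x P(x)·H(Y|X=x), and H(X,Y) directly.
H(X) = 0.7554 bits, H(Y|X) = 1.3006 bits, H(X,Y) = 2.0560 bits

Marginal of X (row sums):
  P(X=0) = 8/23 + 2/23 + 8/23 = 18/23
  P(X=1) = 3/23 + 2/23 + 0 = 5/23
H(X) = -[(18/23)·log₂(18/23) + (5/23)·log₂(5/23)]
  = 0.27676 + 0.47862 = 0.7554 bits

H(Y|X) = Σ_x P(x)·H(Y|X=x):
  X=0: P(X=0) = 18/23, P(Y|X=0) = (4/9, 1/9, 4/9) → H(Y|X=0) = 1.39215
  X=1: P(X=1) = 5/23, P(Y|X=1) = (3/5, 2/5, 0) → H(Y|X=1) = 0.97095
H(Y|X) = (18/23)·1.39215 + (5/23)·0.97095 = 1.3006 bits

H(X,Y) = -Σ_{x,y} P(x,y) log₂ P(x,y). Per-cell terms -P(x,y)·log₂P(x,y):
  X=0: 0.52993, 0.30640, 0.52993
  X=1: 0.38330, 0.30640, 0.00000
  (cells with P = 0 contribute 0)
Sum of the 6 terms: H(X,Y) = 2.0560 bits

Chain rule check:
  H(X) + H(Y|X) = 0.7554 + 1.3006 = 2.0560 bits
  H(X,Y) = 2.0560 bits
✓ Chain rule verified.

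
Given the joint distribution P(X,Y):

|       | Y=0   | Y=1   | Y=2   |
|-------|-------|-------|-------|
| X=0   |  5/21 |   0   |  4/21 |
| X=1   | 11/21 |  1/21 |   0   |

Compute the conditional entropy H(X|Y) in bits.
0.6827 bits

H(X|Y) = H(X,Y) - H(Y)

H(X,Y) = -Σ_{x,y} P(x,y) log₂ P(x,y). Per-cell terms -P(x,y)·log₂P(x,y):
  X=0: 0.49295, 0.00000, 0.45568
  X=1: 0.48865, 0.20916, 0.00000
  (cells with P = 0 contribute 0)
Sum of the 6 terms: H(X,Y) = 1.64644 bits

Marginal of Y (column sums):
  P(Y=0) = 5/21 + 11/21 = 16/21
  P(Y=1) = 0 + 1/21 = 1/21
  P(Y=2) = 4/21 + 0 = 4/21
H(Y) = -[(16/21)·log₂(16/21) + (1/21)·log₂(1/21) + (4/21)·log₂(4/21)]
  = 0.29891 + 0.20916 + 0.45568 = 0.96375 bits

H(X|Y) = H(X,Y) - H(Y) = 1.64644 - 0.96375 = 0.6827 bits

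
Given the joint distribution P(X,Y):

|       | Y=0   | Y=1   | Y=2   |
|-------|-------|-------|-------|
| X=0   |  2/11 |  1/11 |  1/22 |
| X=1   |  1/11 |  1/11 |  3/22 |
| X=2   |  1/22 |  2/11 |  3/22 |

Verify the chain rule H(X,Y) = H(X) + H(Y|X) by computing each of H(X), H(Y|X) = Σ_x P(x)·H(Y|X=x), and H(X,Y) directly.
H(X) = 1.5820 bits, H(Y|X) = 1.4451 bits, H(X,Y) = 3.0272 bits

Marginal of X (row sums):
  P(X=0) = 2/11 + 1/11 + 1/22 = 7/22
  P(X=1) = 1/11 + 1/11 + 3/22 = 7/22
  P(X=2) = 1/22 + 2/11 + 3/22 = 4/11
H(X) = -[(7/22)·log₂(7/22) + (7/22)·log₂(7/22) + (4/11)·log₂(4/11)]
  = 0.525661 + 0.525661 + 0.530702 = 1.5820 bits

H(Y|X) = Σ_x P(x)·H(Y|X=x):
  X=0: P(X=0) = 7/22, P(Y|X=0) = (4/7, 2/7, 1/7) → H(Y|X=0) = 1.378783
  X=1: P(X=1) = 7/22, P(Y|X=1) = (2/7, 2/7, 3/7) → H(Y|X=1) = 1.556657
  X=2: P(X=2) = 4/11, P(Y|X=2) = (1/8, 1/2, 3/8) → H(Y|X=2) = 1.405639
H(Y|X) = (7/22)·1.378783 + (7/22)·1.556657 + (4/11)·1.405639 = 1.4451 bits

H(X,Y) = -Σ_{x,y} P(x,y) log₂ P(x,y). Per-cell terms -P(x,y)·log₂P(x,y):
  X=0: 0.447169, 0.314494, 0.202701
  X=1: 0.314494, 0.314494, 0.391973
  X=2: 0.202701, 0.447169, 0.391973
Sum of the 9 terms: H(X,Y) = 3.0272 bits

Chain rule check:
  H(X) + H(Y|X) = 1.5820 + 1.4451 = 3.0271 bits
  H(X,Y) = 3.0272 bits
✓ Chain rule verified (Δ = 0.0001 is 4-dp rounding noise: each of the three values was rounded independently).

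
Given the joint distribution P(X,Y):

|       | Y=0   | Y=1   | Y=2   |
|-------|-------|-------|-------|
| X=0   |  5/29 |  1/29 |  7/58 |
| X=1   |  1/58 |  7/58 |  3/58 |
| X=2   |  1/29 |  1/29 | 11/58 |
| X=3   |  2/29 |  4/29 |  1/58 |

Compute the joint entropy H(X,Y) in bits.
3.2143 bits

H(X,Y) = -Σ_{x,y} P(x,y) log₂ P(x,y). Per-cell terms -P(x,y)·log₂P(x,y):
  X=0: 0.437251, 0.167517, 0.368179
  X=1: 0.101000, 0.368179, 0.221018
  X=2: 0.167517, 0.167517, 0.454897
  X=3: 0.266068, 0.394204, 0.101000
Sum of the 12 terms: H(X,Y) = 3.2143 bits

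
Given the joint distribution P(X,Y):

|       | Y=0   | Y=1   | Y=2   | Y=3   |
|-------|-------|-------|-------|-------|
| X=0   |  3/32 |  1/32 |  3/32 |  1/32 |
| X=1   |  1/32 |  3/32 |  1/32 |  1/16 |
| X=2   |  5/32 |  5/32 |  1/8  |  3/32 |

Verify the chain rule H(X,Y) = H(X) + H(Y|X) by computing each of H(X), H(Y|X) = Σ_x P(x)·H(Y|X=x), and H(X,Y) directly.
H(X) = 1.4644 bits, H(Y|X) = 1.9031 bits, H(X,Y) = 3.3675 bits

Marginal of X (row sums):
  P(X=0) = 3/32 + 1/32 + 3/32 + 1/32 = 1/4
  P(X=1) = 1/32 + 3/32 + 1/32 + 1/16 = 7/32
  P(X=2) = 5/32 + 5/32 + 1/8 + 3/32 = 17/32
H(X) = -[(1/4)·log₂(1/4) + (7/32)·log₂(7/32) + (17/32)·log₂(17/32)]
  = 0.50000 + 0.47964 + 0.48479 = 1.4644 bits

H(Y|X) = Σ_x P(x)·H(Y|X=x):
  X=0: P(X=0) = 1/4, P(Y|X=0) = (3/8, 1/8, 3/8, 1/8) → H(Y|X=0) = 1.81128
  X=1: P(X=1) = 7/32, P(Y|X=1) = (1/7, 3/7, 1/7, 2/7) → H(Y|X=1) = 1.84237
  X=2: P(X=2) = 17/32, P(Y|X=2) = (5/17, 5/17, 4/17, 3/17) → H(Y|X=2) = 1.97134
H(Y|X) = (1/4)·1.81128 + (7/32)·1.84237 + (17/32)·1.97134 = 1.9031 bits

H(X,Y) = -Σ_{x,y} P(x,y) log₂ P(x,y). Per-cell terms -P(x,y)·log₂P(x,y):
  X=0: 0.32016, 0.15625, 0.32016, 0.15625
  X=1: 0.15625, 0.32016, 0.15625, 0.25000
  X=2: 0.41845, 0.41845, 0.37500, 0.32016
Sum of the 12 terms: H(X,Y) = 3.3675 bits

Chain rule check:
  H(X) + H(Y|X) = 1.4644 + 1.9031 = 3.3675 bits
  H(X,Y) = 3.3675 bits
✓ Chain rule verified.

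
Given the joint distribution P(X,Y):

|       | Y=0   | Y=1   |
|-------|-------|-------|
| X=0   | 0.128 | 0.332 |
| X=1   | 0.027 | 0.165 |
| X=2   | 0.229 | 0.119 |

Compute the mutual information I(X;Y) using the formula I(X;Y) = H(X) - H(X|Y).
0.1334 bits

I(X;Y) = H(X) - H(X|Y)

Marginal of X (row sums):
  P(X=0) = 0.128 + 0.332 = 0.460
  P(X=1) = 0.027 + 0.165 = 0.192
  P(X=2) = 0.229 + 0.119 = 0.348
H(X) = -[0.460·log₂(0.460) + 0.192·log₂(0.192) + 0.348·log₂(0.348)]
  = 0.51534 + 0.45712 + 0.52995 = 1.5024 bits

Marginal of Y (column sums):
  P(Y=0) = 0.128 + 0.027 + 0.229 = 0.384
  P(Y=1) = 0.332 + 0.165 + 0.119 = 0.616
H(X|Y) = Σ_y P(y)·H(X|Y=y):
  Y=0: P(Y=0) = 0.384, P(X|Y=0) = (1/3, 9/128, 229/384) → H(X|Y=0) = 1.24236
  Y=1: P(Y=1) = 0.616, P(X|Y=1) = (83/154, 15/56, 17/88) → H(X|Y=1) = 1.44789
H(X|Y) = 0.384·1.24236 + 0.616·1.44789 = 1.3690 bits

I(X;Y) = H(X) - H(X|Y) = 1.5024 - 1.3690 = 0.1334 bits

Cross-check via I(X;Y) = H(X) + H(Y) - H(X,Y): computing H(Y) from the column sums and H(X,Y) from the 6 cells in the same way gives H(Y) = 0.9608 bits and H(X,Y) = 2.3298 bits, so
I(X;Y) = 1.5024 + 0.9608 - 2.3298 = 0.1334 bits ✓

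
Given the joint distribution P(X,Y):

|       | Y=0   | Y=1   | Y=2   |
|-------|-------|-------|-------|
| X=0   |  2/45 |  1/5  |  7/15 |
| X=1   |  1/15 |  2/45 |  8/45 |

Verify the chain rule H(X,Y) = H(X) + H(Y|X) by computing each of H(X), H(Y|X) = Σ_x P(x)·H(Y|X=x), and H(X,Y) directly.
H(X) = 0.8673 bits, H(Y|X) = 1.2130 bits, H(X,Y) = 2.0802 bits

Marginal of X (row sums):
  P(X=0) = 2/45 + 1/5 + 7/15 = 32/45
  P(X=1) = 1/15 + 2/45 + 8/45 = 13/45
H(X) = -[(32/45)·log₂(32/45) + (13/45)·log₂(13/45)]
  = 0.3498 + 0.5175 = 0.8673 bits

H(Y|X) = Σ_x P(x)·H(Y|X=x):
  X=0: P(X=0) = 32/45, P(Y|X=0) = (1/16, 9/32, 21/32) → H(Y|X=0) = 1.1635
  X=1: P(X=1) = 13/45, P(Y|X=1) = (3/13, 2/13, 8/13) → H(Y|X=1) = 1.3347
H(Y|X) = (32/45)·1.1635 + (13/45)·1.3347 = 1.2130 bits

H(X,Y) = -Σ_{x,y} P(x,y) log₂ P(x,y). Per-cell terms -P(x,y)·log₂P(x,y):
  X=0: 0.1996, 0.4644, 0.5131
  X=1: 0.2605, 0.1996, 0.4430
Sum of the 6 terms: H(X,Y) = 2.0802 bits

Chain rule check:
  H(X) + H(Y|X) = 0.8673 + 1.2130 = 2.0803 bits
  H(X,Y) = 2.0802 bits
✓ Chain rule verified (Δ = 0.0001 is 4-dp rounding noise: each of the three values was rounded independently).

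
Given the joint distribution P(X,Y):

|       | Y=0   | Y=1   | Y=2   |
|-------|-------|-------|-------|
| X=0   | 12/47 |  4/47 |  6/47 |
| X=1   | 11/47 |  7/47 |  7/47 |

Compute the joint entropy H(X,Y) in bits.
2.4932 bits

H(X,Y) = -Σ_{x,y} P(x,y) log₂ P(x,y). Per-cell terms -P(x,y)·log₂P(x,y):
  X=0: 0.50288, 0.30252, 0.37910
  X=1: 0.49036, 0.40916, 0.40916
Sum of the 6 terms: H(X,Y) = 2.4932 bits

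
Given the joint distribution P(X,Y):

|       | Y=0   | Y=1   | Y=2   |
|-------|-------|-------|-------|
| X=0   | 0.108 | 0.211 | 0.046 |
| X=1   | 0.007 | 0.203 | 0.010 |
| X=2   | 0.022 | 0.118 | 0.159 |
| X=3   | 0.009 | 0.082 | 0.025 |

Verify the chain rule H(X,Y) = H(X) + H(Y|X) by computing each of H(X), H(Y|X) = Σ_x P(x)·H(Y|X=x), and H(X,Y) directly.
H(X) = 1.8926 bits, H(Y|X) = 1.1125 bits, H(X,Y) = 3.0051 bits

Marginal of X (row sums):
  P(X=0) = 0.108 + 0.211 + 0.046 = 0.365
  P(X=1) = 0.007 + 0.203 + 0.010 = 0.220
  P(X=2) = 0.022 + 0.118 + 0.159 = 0.299
  P(X=3) = 0.009 + 0.082 + 0.025 = 0.116
H(X) = -[0.365·log₂(0.365) + 0.220·log₂(0.220) + 0.299·log₂(0.299) + 0.116·log₂(0.116)]
  = 0.53072 + 0.48057 + 0.52079 + 0.36051 = 1.8926 bits

H(Y|X) = Σ_x P(x)·H(Y|X=x):
  X=0: P(X=0) = 0.365, P(Y|X=0) = (108/365, 211/365, 46/365) → H(Y|X=0) = 1.35350
  X=1: P(X=1) = 0.220, P(Y|X=1) = (7/220, 203/220, 1/22) → H(Y|X=1) = 0.46802
  X=2: P(X=2) = 0.299, P(Y|X=2) = (22/299, 118/299, 159/299) → H(Y|X=2) = 1.29087
  X=3: P(X=3) = 0.116, P(Y|X=3) = (9/116, 41/58, 25/116) → H(Y|X=3) = 1.11708
H(Y|X) = 0.365·1.35350 + 0.220·0.46802 + 0.299·1.29087 + 0.116·1.11708 = 1.1125 bits

H(X,Y) = -Σ_{x,y} P(x,y) log₂ P(x,y). Per-cell terms -P(x,y)·log₂P(x,y):
  X=0: 0.34678, 0.47363, 0.20434
  X=1: 0.05011, 0.46699, 0.06644
  X=2: 0.12114, 0.36381, 0.42181
  X=3: 0.06116, 0.29588, 0.13305
Sum of the 12 terms: H(X,Y) = 3.0051 bits

Chain rule check:
  H(X) + H(Y|X) = 1.8926 + 1.1125 = 3.0051 bits
  H(X,Y) = 3.0051 bits
✓ Chain rule verified.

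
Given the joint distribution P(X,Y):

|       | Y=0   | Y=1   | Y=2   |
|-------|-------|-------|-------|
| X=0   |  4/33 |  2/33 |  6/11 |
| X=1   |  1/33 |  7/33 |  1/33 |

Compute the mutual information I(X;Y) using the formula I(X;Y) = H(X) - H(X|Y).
0.3563 bits

I(X;Y) = H(X) - H(X|Y)

Marginal of X (row sums):
  P(X=0) = 4/33 + 2/33 + 6/11 = 8/11
  P(X=1) = 1/33 + 7/33 + 1/33 = 3/11
H(X) = -[(8/11)·log₂(8/11) + (3/11)·log₂(3/11)]
  = 0.33413 + 0.51122 = 0.84535 bits

Marginal of Y (column sums):
  P(Y=0) = 4/33 + 1/33 = 5/33
  P(Y=1) = 2/33 + 7/33 = 3/11
  P(Y=2) = 6/11 + 1/33 = 19/33
H(X|Y) = Σ_y P(y)·H(X|Y=y):
  Y=0: P(Y=0) = 5/33, P(X|Y=0) = (4/5, 1/5) → H(X|Y=0) = 0.72193
  Y=1: P(Y=1) = 3/11, P(X|Y=1) = (2/9, 7/9) → H(X|Y=1) = 0.76420
  Y=2: P(Y=2) = 19/33, P(X|Y=2) = (18/19, 1/19) → H(X|Y=2) = 0.29747
H(X|Y) = (5/33)·0.72193 + (3/11)·0.76420 + (19/33)·0.29747 = 0.48907 bits

I(X;Y) = H(X) - H(X|Y) = 0.84535 - 0.48907 = 0.3563 bits

Cross-check via I(X;Y) = H(X) + H(Y) - H(X,Y): computing H(Y) from the column sums and H(X,Y) from the 6 cells in the same way gives H(Y) = 1.38229 bits and H(X,Y) = 1.87136 bits, so
I(X;Y) = 0.84535 + 1.38229 - 1.87136 = 0.3563 bits ✓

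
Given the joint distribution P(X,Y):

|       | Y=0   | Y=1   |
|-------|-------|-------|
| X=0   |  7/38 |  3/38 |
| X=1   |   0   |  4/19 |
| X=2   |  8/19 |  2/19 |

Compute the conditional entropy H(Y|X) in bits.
0.6119 bits

H(Y|X) = H(X,Y) - H(X)

H(X,Y) = -Σ_{x,y} P(x,y) log₂ P(x,y). Per-cell terms -P(x,y)·log₂P(x,y):
  X=0: 0.44958, 0.28918
  X=1: 0.00000, 0.47325
  X=2: 0.52544, 0.34189
  (cells with P = 0 contribute 0)
Sum of the 6 terms: H(X,Y) = 2.07934 bits

Marginal of X (row sums):
  P(X=0) = 7/38 + 3/38 = 5/19
  P(X=1) = 0 + 4/19 = 4/19
  P(X=2) = 8/19 + 2/19 = 10/19
H(X) = -[(5/19)·log₂(5/19) + (4/19)·log₂(4/19) + (10/19)·log₂(10/19)]
  = 0.50684 + 0.47325 + 0.48737 = 1.46746 bits

H(Y|X) = H(X,Y) - H(X) = 2.07934 - 1.46746 = 0.6119 bits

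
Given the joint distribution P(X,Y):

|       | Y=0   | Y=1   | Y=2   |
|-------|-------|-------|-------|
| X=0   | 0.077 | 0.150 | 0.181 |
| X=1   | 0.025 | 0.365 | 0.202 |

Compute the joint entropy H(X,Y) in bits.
2.2716 bits

H(X,Y) = -Σ_{x,y} P(x,y) log₂ P(x,y). Per-cell terms -P(x,y)·log₂P(x,y):
  X=0: 0.28482, 0.41054, 0.44633
  X=1: 0.13305, 0.53072, 0.46613
Sum of the 6 terms: H(X,Y) = 2.2716 bits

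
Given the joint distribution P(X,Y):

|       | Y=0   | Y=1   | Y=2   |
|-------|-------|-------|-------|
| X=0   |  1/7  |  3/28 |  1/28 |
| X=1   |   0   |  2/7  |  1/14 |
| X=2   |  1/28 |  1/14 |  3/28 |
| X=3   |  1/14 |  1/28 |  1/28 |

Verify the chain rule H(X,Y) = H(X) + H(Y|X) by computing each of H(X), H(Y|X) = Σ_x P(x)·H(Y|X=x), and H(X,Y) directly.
H(X) = 1.9242 bits, H(Y|X) = 1.1864 bits, H(X,Y) = 3.1106 bits

Marginal of X (row sums):
  P(X=0) = 1/7 + 3/28 + 1/28 = 2/7
  P(X=1) = 0 + 2/7 + 1/14 = 5/14
  P(X=2) = 1/28 + 1/14 + 3/28 = 3/14
  P(X=3) = 1/14 + 1/28 + 1/28 = 1/7
H(X) = -[(2/7)·log₂(2/7) + (5/14)·log₂(5/14) + (3/14)·log₂(3/14) + (1/7)·log₂(1/7)]
  = 0.51639 + 0.53051 + 0.47623 + 0.40105 = 1.9242 bits

H(Y|X) = Σ_x P(x)·H(Y|X=x):
  X=0: P(X=0) = 2/7, P(Y|X=0) = (1/2, 3/8, 1/8) → H(Y|X=0) = 1.40564
  X=1: P(X=1) = 5/14, P(Y|X=1) = (0, 4/5, 1/5) → H(Y|X=1) = 0.72193
  X=2: P(X=2) = 3/14, P(Y|X=2) = (1/6, 1/3, 1/2) → H(Y|X=2) = 1.45915
  X=3: P(X=3) = 1/7, P(Y|X=3) = (1/2, 1/4, 1/4) → H(Y|X=3) = 1.50000
H(Y|X) = (2/7)·1.40564 + (5/14)·0.72193 + (3/14)·1.45915 + (1/7)·1.50000 = 1.1864 bits

H(X,Y) = -Σ_{x,y} P(x,y) log₂ P(x,y). Per-cell terms -P(x,y)·log₂P(x,y):
  X=0: 0.40105, 0.34526, 0.17169
  X=1: 0.00000, 0.51639, 0.27195
  X=2: 0.17169, 0.27195, 0.34526
  X=3: 0.27195, 0.17169, 0.17169
  (cells with P = 0 contribute 0)
Sum of the 12 terms: H(X,Y) = 3.1106 bits

Chain rule check:
  H(X) + H(Y|X) = 1.9242 + 1.1864 = 3.1106 bits
  H(X,Y) = 3.1106 bits
✓ Chain rule verified.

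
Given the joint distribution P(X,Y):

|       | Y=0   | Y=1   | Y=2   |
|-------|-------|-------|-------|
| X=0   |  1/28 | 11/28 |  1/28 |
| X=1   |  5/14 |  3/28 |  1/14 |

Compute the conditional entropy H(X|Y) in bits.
0.6458 bits

H(X|Y) = H(X,Y) - H(Y)

H(X,Y) = -Σ_{x,y} P(x,y) log₂ P(x,y). Per-cell terms -P(x,y)·log₂P(x,y):
  X=0: 0.17169, 0.52954, 0.17169
  X=1: 0.53051, 0.34526, 0.27195
Sum of the 6 terms: H(X,Y) = 2.0206 bits

Marginal of Y (column sums):
  P(Y=0) = 1/28 + 5/14 = 11/28
  P(Y=1) = 11/28 + 3/28 = 1/2
  P(Y=2) = 1/28 + 1/14 = 3/28
H(Y) = -[(11/28)·log₂(11/28) + (1/2)·log₂(1/2) + (3/28)·log₂(3/28)]
  = 0.52954 + 0.50000 + 0.34526 = 1.3748 bits

H(X|Y) = H(X,Y) - H(Y) = 2.0206 - 1.3748 = 0.6458 bits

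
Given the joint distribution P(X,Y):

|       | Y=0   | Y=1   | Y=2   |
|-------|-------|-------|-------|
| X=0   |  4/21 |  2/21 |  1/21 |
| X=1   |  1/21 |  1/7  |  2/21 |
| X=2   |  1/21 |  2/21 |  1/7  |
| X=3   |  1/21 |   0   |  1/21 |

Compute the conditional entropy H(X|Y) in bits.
1.6878 bits

H(X|Y) = H(X,Y) - H(Y)

H(X,Y) = -Σ_{x,y} P(x,y) log₂ P(x,y). Per-cell terms -P(x,y)·log₂P(x,y):
  X=0: 0.45568, 0.32308, 0.20916
  X=1: 0.20916, 0.40105, 0.32308
  X=2: 0.20916, 0.32308, 0.40105
  X=3: 0.20916, 0.00000, 0.20916
  (cells with P = 0 contribute 0)
Sum of the 12 terms: H(X,Y) = 3.2728 bits

Marginal of Y (column sums):
  P(Y=0) = 4/21 + 1/21 + 1/21 + 1/21 = 1/3
  P(Y=1) = 2/21 + 1/7 + 2/21 + 0 = 1/3
  P(Y=2) = 1/21 + 2/21 + 1/7 + 1/21 = 1/3
H(Y) = -[(1/3)·log₂(1/3) + (1/3)·log₂(1/3) + (1/3)·log₂(1/3)]
  = 0.52832 + 0.52832 + 0.52832 = 1.5850 bits

H(X|Y) = H(X,Y) - H(Y) = 3.2728 - 1.5850 = 1.6878 bits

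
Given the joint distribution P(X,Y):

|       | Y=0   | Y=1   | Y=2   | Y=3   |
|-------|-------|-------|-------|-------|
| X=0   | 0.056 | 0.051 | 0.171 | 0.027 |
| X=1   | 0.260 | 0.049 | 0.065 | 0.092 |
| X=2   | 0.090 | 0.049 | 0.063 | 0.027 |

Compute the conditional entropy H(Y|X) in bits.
1.7147 bits

H(Y|X) = H(X,Y) - H(X)

H(X,Y) = -Σ_{x,y} P(x,y) log₂ P(x,y). Per-cell terms -P(x,y)·log₂P(x,y):
  X=0: 0.23287, 0.21896, 0.43570, 0.14069
  X=1: 0.50529, 0.21320, 0.25632, 0.31668
  X=2: 0.31265, 0.21320, 0.25128, 0.14069
Sum of the 12 terms: H(X,Y) = 3.2375 bits

Marginal of X (row sums):
  P(X=0) = 0.056 + 0.051 + 0.171 + 0.027 = 0.305
  P(X=1) = 0.260 + 0.049 + 0.065 + 0.092 = 0.466
  P(X=2) = 0.090 + 0.049 + 0.063 + 0.027 = 0.229
H(X) = -[0.305·log₂(0.305) + 0.466·log₂(0.466) + 0.229·log₂(0.229)]
  = 0.52250 + 0.51334 + 0.48699 = 1.5228 bits

H(Y|X) = H(X,Y) - H(X) = 3.2375 - 1.5228 = 1.7147 bits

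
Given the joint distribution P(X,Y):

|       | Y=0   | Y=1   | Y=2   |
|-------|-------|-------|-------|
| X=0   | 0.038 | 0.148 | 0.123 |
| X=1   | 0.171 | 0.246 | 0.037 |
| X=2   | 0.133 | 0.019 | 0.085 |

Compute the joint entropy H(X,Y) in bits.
2.8665 bits

H(X,Y) = -Σ_{x,y} P(x,y) log₂ P(x,y). Per-cell terms -P(x,y)·log₂P(x,y):
  X=0: 0.1793, 0.4079, 0.3719
  X=1: 0.4357, 0.4977, 0.1760
  X=2: 0.3871, 0.1086, 0.3023
Sum of the 9 terms: H(X,Y) = 2.8665 bits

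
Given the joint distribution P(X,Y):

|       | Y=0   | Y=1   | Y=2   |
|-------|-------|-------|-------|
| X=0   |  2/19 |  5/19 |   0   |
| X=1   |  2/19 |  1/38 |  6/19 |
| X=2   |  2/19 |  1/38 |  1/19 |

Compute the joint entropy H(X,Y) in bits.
2.5574 bits

H(X,Y) = -Σ_{x,y} P(x,y) log₂ P(x,y). Per-cell terms -P(x,y)·log₂P(x,y):
  X=0: 0.3419, 0.5068, 0.0000
  X=1: 0.3419, 0.1381, 0.5251
  X=2: 0.3419, 0.1381, 0.2236
  (cells with P = 0 contribute 0)
Sum of the 9 terms: H(X,Y) = 2.5574 bits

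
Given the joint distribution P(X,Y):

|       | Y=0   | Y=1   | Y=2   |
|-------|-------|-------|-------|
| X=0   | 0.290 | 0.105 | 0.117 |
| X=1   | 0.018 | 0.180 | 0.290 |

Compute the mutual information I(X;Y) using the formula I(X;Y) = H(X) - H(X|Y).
0.2778 bits

I(X;Y) = H(X) - H(X|Y)

Marginal of X (row sums):
  P(X=0) = 0.290 + 0.105 + 0.117 = 0.512
  P(X=1) = 0.018 + 0.180 + 0.290 = 0.488
H(X) = -[0.512·log₂(0.512) + 0.488·log₂(0.488)]
  = 0.49448 + 0.50510 = 0.99958 bits

Marginal of Y (column sums):
  P(Y=0) = 0.290 + 0.018 = 0.308
  P(Y=1) = 0.105 + 0.180 = 0.285
  P(Y=2) = 0.117 + 0.290 = 0.407
H(X|Y) = Σ_y P(y)·H(X|Y=y):
  Y=0: P(Y=0) = 0.308, P(X|Y=0) = (145/154, 9/154) → H(X|Y=0) = 0.32123
  Y=1: P(Y=1) = 0.285, P(X|Y=1) = (7/19, 12/19) → H(X|Y=1) = 0.94945
  Y=2: P(Y=2) = 0.407, P(X|Y=2) = (117/407, 290/407) → H(X|Y=2) = 0.86543
H(X|Y) = 0.308·0.32123 + 0.285·0.94945 + 0.407·0.86543 = 0.72176 bits

I(X;Y) = H(X) - H(X|Y) = 0.99958 - 0.72176 = 0.2778 bits

Cross-check via I(X;Y) = H(X) + H(Y) - H(X,Y): computing H(Y) from the column sums and H(X,Y) from the 6 cells in the same way gives H(Y) = 1.56725 bits and H(X,Y) = 2.28902 bits, so
I(X;Y) = 0.99958 + 1.56725 - 2.28902 = 0.2778 bits ✓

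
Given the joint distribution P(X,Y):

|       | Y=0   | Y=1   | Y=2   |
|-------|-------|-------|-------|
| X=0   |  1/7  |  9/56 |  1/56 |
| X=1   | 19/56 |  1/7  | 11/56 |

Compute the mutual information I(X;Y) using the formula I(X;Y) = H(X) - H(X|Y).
0.0917 bits

I(X;Y) = H(X) - H(X|Y)

Marginal of X (row sums):
  P(X=0) = 1/7 + 9/56 + 1/56 = 9/28
  P(X=1) = 19/56 + 1/7 + 11/56 = 19/28
H(X) = -[(9/28)·log₂(9/28) + (19/28)·log₂(19/28)]
  = 0.5263 + 0.3796 = 0.9059 bits

Marginal of Y (column sums):
  P(Y=0) = 1/7 + 19/56 = 27/56
  P(Y=1) = 9/56 + 1/7 = 17/56
  P(Y=2) = 1/56 + 11/56 = 3/14
H(X|Y) = Σ_y P(y)·H(X|Y=y):
  Y=0: P(Y=0) = 27/56, P(X|Y=0) = (8/27, 19/27) → H(X|Y=0) = 0.8767
  Y=1: P(Y=1) = 17/56, P(X|Y=1) = (9/17, 8/17) → H(X|Y=1) = 0.9975
  Y=2: P(Y=2) = 3/14, P(X|Y=2) = (1/12, 11/12) → H(X|Y=2) = 0.4138
H(X|Y) = (27/56)·0.8767 + (17/56)·0.9975 + (3/14)·0.4138 = 0.8142 bits

I(X;Y) = H(X) - H(X|Y) = 0.9059 - 0.8142 = 0.0917 bits

Cross-check via I(X;Y) = H(X) + H(Y) - H(X,Y): computing H(Y) from the column sums and H(X,Y) from the 6 cells in the same way gives H(Y) = 1.5058 bits and H(X,Y) = 2.3200 bits, so
I(X;Y) = 0.9059 + 1.5058 - 2.3200 = 0.0917 bits ✓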